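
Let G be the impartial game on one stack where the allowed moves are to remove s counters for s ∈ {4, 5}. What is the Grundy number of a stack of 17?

2

Build the Grundy sequence with g(k) = mex{g(k−s) : s ∈ {4, 5}, s ≤ k}:
k:     0  1  2  3  4  5  6  7  8  9 10 11 12 13 14 15 16 17
g(k):  0  0  0  0  1  1  1  1  2  0  0  0  0  1  1  1  1  2
So g(17) = 2.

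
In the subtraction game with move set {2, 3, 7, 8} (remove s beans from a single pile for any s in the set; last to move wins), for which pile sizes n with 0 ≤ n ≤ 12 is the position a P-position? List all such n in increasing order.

0, 1, 5, 6, 10, 11

Compute g(0), g(1), … for moves {2, 3, 7, 8}:
g(0) = mex{} = 0
g(1) = mex{} = 0
g(2) = mex{0} = 1
g(3) = mex{0} = 1
g(4) = mex{0,1} = 2
g(5) = mex{1} = 0
g(6) = mex{1,2} = 0
g(7) = mex{0,2} = 1
g(8) = mex{0} = 1
g(9) = mex{0,1} = 2
g(10) = mex{1} = 0
g(11) = mex{1,2} = 0
g(12) = mex{0,2} = 1
The P-positions (g = 0) in 0..12 are 0, 1, 5, 6, 10, 11.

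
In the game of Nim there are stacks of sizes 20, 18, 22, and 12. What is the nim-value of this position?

28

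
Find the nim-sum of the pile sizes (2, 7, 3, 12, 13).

Compute the nim-sum pairwise:
2 ⊕ 7 = 5
5 ⊕ 3 = 6
6 ⊕ 12 = 10
10 ⊕ 13 = 7

7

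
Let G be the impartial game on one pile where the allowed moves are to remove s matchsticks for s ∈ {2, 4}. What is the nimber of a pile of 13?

Grundy values for subtraction set {2, 4}:
g(0) = mex{} = 0
g(1) = mex{} = 0
g(2) = mex{0} = 1
g(3) = mex{0} = 1
g(4) = mex{0,1} = 2
g(5) = mex{0,1} = 2
g(6) = mex{1,2} = 0
g(7) = mex{1,2} = 0
g(8) = mex{0,2} = 1
g(9) = mex{0,2} = 1
g(10) = mex{0,1} = 2
g(11) = mex{0,1} = 2
g(12) = mex{1,2} = 0
g(13) = mex{1,2} = 0
So g(13) = 0.

0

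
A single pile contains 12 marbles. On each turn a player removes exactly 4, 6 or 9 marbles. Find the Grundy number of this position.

3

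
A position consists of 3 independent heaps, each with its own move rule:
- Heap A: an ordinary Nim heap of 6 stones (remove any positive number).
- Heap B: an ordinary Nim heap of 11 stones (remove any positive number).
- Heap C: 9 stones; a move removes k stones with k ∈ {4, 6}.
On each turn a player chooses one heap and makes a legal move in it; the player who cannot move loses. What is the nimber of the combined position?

Heap A is a plain Nim heap of size 6, so its Grundy value is 6.
Heap B is a plain Nim heap of size 11, so its Grundy value is 11.
For heap C, compute g(0), g(1), … with moves {4, 6}:
g(0) = mex{} = 0
g(1) = mex{} = 0
g(2) = mex{} = 0
g(3) = mex{} = 0
g(4) = mex{0} = 1
g(5) = mex{0} = 1
g(6) = mex{0} = 1
g(7) = mex{0} = 1
g(8) = mex{0,1} = 2
g(9) = mex{0,1} = 2
So g(9) = 2.
By the Sprague-Grundy theorem, the Grundy value of a sum of independent games is the XOR of the component values.
Combined value = 6 XOR 11 XOR 2 = 15.

15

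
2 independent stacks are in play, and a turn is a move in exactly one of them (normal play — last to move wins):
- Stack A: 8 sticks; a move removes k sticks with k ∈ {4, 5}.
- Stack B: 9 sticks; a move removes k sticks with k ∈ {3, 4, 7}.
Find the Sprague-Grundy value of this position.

Build the Grundy sequence for stack A with g(k) = mex{g(k−s) : s ∈ {4, 5}, s ≤ k}:
g(0) = mex{} = 0
g(1) = mex{} = 0
g(2) = mex{} = 0
g(3) = mex{} = 0
g(4) = mex{0} = 1
g(5) = mex{0} = 1
g(6) = mex{0} = 1
g(7) = mex{0} = 1
g(8) = mex{0,1} = 2
So g(8) = 2.
For stack B, compute g(0), g(1), … with moves {3, 4, 7}:
k:     0  1  2  3  4  5  6  7  8  9
g(k):  0  0  0  1  1  1  2  2  2  3
So g(9) = 3.
The value of a disjunctive sum is the nim-sum of the parts.
Combined value = 2 XOR 3 = 1.

1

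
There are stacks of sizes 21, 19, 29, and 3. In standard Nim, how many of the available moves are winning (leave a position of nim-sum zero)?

Nim-sum: 21 ^ 19 ^ 29 ^ 3 = 24.
The overall nim-sum is X = 24. A stack of size p has a winning move iff p XOR X < p (reduce it to p XOR X).
  21: 21 XOR 24 = 13 < 21 — winning move (to 13).
  19: 19 XOR 24 = 11 < 19 — winning move (to 11).
  29: 29 XOR 24 = 5 < 29 — winning move (to 5).
  3: 3 XOR 24 = 27 ≥ 3 — no move.
That gives 3 winning moves.

3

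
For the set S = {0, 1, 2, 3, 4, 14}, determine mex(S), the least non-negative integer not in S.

5

The values 0, 1, 2, 3, 4 are all present; 5 is the first non-negative integer missing from the set.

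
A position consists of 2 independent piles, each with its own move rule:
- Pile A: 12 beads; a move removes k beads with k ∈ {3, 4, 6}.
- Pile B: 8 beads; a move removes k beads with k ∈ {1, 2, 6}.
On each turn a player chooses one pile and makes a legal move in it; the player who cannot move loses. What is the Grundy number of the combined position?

0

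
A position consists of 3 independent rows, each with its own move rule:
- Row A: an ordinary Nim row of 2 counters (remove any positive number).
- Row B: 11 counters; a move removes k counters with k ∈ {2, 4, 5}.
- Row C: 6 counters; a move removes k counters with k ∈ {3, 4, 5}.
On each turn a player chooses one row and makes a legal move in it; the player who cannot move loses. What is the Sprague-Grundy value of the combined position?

2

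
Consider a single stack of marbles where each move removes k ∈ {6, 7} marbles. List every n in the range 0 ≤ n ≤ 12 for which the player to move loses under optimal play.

Compute g(0), g(1), … for moves {6, 7}:
g(0) = mex{} = 0
g(1) = mex{} = 0
g(2) = mex{} = 0
g(3) = mex{} = 0
g(4) = mex{} = 0
g(5) = mex{} = 0
g(6) = mex{0} = 1
g(7) = mex{0} = 1
g(8) = mex{0} = 1
g(9) = mex{0} = 1
g(10) = mex{0} = 1
g(11) = mex{0} = 1
g(12) = mex{0,1} = 2
The P-positions (g = 0) in 0..12 are 0, 1, 2, 3, 4, 5.

0, 1, 2, 3, 4, 5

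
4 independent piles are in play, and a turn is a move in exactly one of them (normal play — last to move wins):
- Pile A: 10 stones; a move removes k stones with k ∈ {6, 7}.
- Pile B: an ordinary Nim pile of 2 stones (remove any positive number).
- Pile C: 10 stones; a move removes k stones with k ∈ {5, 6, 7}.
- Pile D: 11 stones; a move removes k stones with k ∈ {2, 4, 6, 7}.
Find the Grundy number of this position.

0

For pile A, compute g(0), g(1), … with moves {6, 7}:
g(0) = mex{} = 0
g(1) = mex{} = 0
g(2) = mex{} = 0
g(3) = mex{} = 0
g(4) = mex{} = 0
g(5) = mex{} = 0
g(6) = mex{0} = 1
g(7) = mex{0} = 1
g(8) = mex{0} = 1
g(9) = mex{0} = 1
g(10) = mex{0} = 1
So g(10) = 1.
Pile B is a plain Nim pile of size 2, so its Grundy value is 2.
For pile C, compute g(0), g(1), … with moves {5, 6, 7}:
g(0) = mex{} = 0
g(1) = mex{} = 0
g(2) = mex{} = 0
g(3) = mex{} = 0
g(4) = mex{} = 0
g(5) = mex{0} = 1
g(6) = mex{0} = 1
g(7) = mex{0} = 1
g(8) = mex{0} = 1
g(9) = mex{0} = 1
g(10) = mex{0,1} = 2
So g(10) = 2.
For pile D, compute g(0), g(1), … with moves {2, 4, 6, 7}:
k:     0  1  2  3  4  5  6  7  8  9 10 11
g(k):  0  0  1  1  2  2  3  3  4  0  0  1
So g(11) = 1.
The value of a disjunctive sum is the nim-sum of the parts.
Combined value = 1 XOR 2 XOR 2 XOR 1 = 0.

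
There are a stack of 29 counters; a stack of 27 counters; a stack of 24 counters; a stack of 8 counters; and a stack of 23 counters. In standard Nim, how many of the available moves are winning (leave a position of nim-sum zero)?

3

Nim-sum: 29 ^ 27 ^ 24 ^ 8 ^ 23 = 1.
The overall nim-sum is X = 1. A stack of size p has a winning move iff p XOR X < p (reduce it to p XOR X).
  29: 29 XOR 1 = 28 < 29 — winning move (to 28).
  27: 27 XOR 1 = 26 < 27 — winning move (to 26).
  24: 24 XOR 1 = 25 ≥ 24 — no move.
  8: 8 XOR 1 = 9 ≥ 8 — no move.
  23: 23 XOR 1 = 22 < 23 — winning move (to 22).
That gives 3 winning moves.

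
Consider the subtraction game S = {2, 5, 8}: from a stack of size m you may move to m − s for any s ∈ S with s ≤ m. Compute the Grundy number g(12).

1

Build the Grundy sequence with g(k) = mex{g(k−s) : s ∈ {2, 5, 8}, s ≤ k}:
g(0) = mex{} = 0
g(1) = mex{} = 0
g(2) = mex{0} = 1
g(3) = mex{0} = 1
g(4) = mex{1} = 0
g(5) = mex{0,1} = 2
g(6) = mex{0} = 1
g(7) = mex{1,2} = 0
g(8) = mex{0,1} = 2
g(9) = mex{0} = 1
g(10) = mex{1,2} = 0
g(11) = mex{1} = 0
g(12) = mex{0} = 1
So g(12) = 1.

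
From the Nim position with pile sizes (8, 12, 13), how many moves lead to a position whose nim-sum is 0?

In binary:
  1000  (8)
  1100  (12)
  1101  (13)
  ----
  1001  (9)
The overall nim-sum is X = 9. A pile of size p has a winning move iff p XOR X < p (reduce it to p XOR X).
  8: 8 XOR 9 = 1 < 8 — winning move (to 1).
  12: 12 XOR 9 = 5 < 12 — winning move (to 5).
  13: 13 XOR 9 = 4 < 13 — winning move (to 4).
That gives 3 winning moves.

3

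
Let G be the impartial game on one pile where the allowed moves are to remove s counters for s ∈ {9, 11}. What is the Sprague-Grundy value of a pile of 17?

1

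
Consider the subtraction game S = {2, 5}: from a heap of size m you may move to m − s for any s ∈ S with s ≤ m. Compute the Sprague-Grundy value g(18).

0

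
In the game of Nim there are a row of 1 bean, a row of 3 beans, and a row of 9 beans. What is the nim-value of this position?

Write each in binary and XOR column by column:
  0001  (1)
  0011  (3)
  1001  (9)
  ----
  1011  (11)

11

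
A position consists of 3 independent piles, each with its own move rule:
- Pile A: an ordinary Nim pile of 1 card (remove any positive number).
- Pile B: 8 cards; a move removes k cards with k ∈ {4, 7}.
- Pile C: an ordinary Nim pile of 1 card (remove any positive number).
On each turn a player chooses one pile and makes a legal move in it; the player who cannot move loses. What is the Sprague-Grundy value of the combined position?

Pile A is a plain Nim pile of size 1, so its Grundy value is 1.
Grundy values for pile B (subtraction set {4, 7}):
g(0) = mex{} = 0
g(1) = mex{} = 0
g(2) = mex{} = 0
g(3) = mex{} = 0
g(4) = mex{0} = 1
g(5) = mex{0} = 1
g(6) = mex{0} = 1
g(7) = mex{0} = 1
g(8) = mex{0,1} = 2
So g(8) = 2.
Pile C is a plain Nim pile of size 1, so its Grundy value is 1.
The value of a disjunctive sum is the nim-sum of the parts.
Combined value = 1 ⊕ 2 ⊕ 1 = 2.

2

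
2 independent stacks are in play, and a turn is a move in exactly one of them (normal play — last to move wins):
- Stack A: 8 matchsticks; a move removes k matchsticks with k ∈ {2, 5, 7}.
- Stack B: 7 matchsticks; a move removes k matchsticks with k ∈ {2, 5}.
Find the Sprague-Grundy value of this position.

2

For stack A, compute g(0), g(1), … with moves {2, 5, 7}:
k:     0  1  2  3  4  5  6  7  8
g(k):  0  0  1  1  0  2  1  3  2
So g(8) = 2.
Build the Grundy sequence for stack B with g(k) = mex{g(k−s) : s ∈ {2, 5}, s ≤ k}:
k:     0  1  2  3  4  5  6  7
g(k):  0  0  1  1  0  2  1  0
So g(7) = 0.
By the Sprague-Grundy theorem, the Grundy value of a sum of independent games is the XOR of the component values.
Combined value = 2 XOR 0 = 2.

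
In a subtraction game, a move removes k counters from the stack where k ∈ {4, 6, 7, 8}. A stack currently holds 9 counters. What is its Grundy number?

Build the Grundy sequence with g(k) = mex{g(k−s) : s ∈ {4, 6, 7, 8}, s ≤ k}:
g(0) = mex{} = 0
g(1) = mex{} = 0
g(2) = mex{} = 0
g(3) = mex{} = 0
g(4) = mex{0} = 1
g(5) = mex{0} = 1
g(6) = mex{0} = 1
g(7) = mex{0} = 1
g(8) = mex{0,1} = 2
g(9) = mex{0,1} = 2
So g(9) = 2.

2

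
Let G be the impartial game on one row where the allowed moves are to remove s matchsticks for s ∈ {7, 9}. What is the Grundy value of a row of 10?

Build the Grundy sequence with g(k) = mex{g(k−s) : s ∈ {7, 9}, s ≤ k}:
k:     0  1  2  3  4  5  6  7  8  9 10
g(k):  0  0  0  0  0  0  0  1  1  1  1
So g(10) = 1.

1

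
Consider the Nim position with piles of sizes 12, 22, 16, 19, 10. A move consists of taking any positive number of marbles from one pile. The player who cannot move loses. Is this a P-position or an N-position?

Write each in binary and XOR column by column:
  01100  (12)
  10110  (22)
  10000  (16)
  10011  (19)
  01010  (10)
  -----
  10011  (19)
The nim-sum is 19 ≠ 0, so this is an N-position: the player to move can win.

N-position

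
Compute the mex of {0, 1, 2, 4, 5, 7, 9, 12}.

3

The values 0, 1, 2 are all present; 3 is the first non-negative integer missing from the set.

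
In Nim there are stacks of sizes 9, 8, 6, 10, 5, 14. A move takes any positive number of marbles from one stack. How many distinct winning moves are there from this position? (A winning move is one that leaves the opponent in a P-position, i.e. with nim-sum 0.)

Nim-sum: 9 ^ 8 ^ 6 ^ 10 ^ 5 ^ 14 = 6.
The overall nim-sum is X = 6. A stack of size p has a winning move iff p XOR X < p (reduce it to p XOR X).
  9: 9 XOR 6 = 15 ≥ 9 — no move.
  8: 8 XOR 6 = 14 ≥ 8 — no move.
  6: 6 XOR 6 = 0 < 6 — winning move (to 0).
  10: 10 XOR 6 = 12 ≥ 10 — no move.
  5: 5 XOR 6 = 3 < 5 — winning move (to 3).
  14: 14 XOR 6 = 8 < 14 — winning move (to 8).
That gives 3 winning moves.

3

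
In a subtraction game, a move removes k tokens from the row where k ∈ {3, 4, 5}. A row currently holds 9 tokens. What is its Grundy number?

Grundy values for subtraction set {3, 4, 5}:
k:     0  1  2  3  4  5  6  7  8  9
g(k):  0  0  0  1  1  1  2  2  0  0
So g(9) = 0.

0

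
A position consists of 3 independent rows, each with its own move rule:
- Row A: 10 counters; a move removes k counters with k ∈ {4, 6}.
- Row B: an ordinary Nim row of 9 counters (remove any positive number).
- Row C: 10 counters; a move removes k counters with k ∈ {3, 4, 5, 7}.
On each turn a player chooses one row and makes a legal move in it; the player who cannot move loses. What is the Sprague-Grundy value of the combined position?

For row A, compute g(0), g(1), … with moves {4, 6}:
k:     0  1  2  3  4  5  6  7  8  9 10
g(k):  0  0  0  0  1  1  1  1  2  2  0
So g(10) = 0.
Row B is a plain Nim row of size 9, so its Grundy value is 9.
Grundy values for row C (subtraction set {3, 4, 5, 7}):
g(0) = mex{} = 0
g(1) = mex{} = 0
g(2) = mex{} = 0
g(3) = mex{0} = 1
g(4) = mex{0} = 1
g(5) = mex{0} = 1
g(6) = mex{0,1} = 2
g(7) = mex{0,1} = 2
g(8) = mex{0,1} = 2
g(9) = mex{0,1,2} = 3
g(10) = mex{1,2} = 0
So g(10) = 0.
The value of a disjunctive sum is the nim-sum of the parts.
Combined value = 0 XOR 9 XOR 0 = 9.

9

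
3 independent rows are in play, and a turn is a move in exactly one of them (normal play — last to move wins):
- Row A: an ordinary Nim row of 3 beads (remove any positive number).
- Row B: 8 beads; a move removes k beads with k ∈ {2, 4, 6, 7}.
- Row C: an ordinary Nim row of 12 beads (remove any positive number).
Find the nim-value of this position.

11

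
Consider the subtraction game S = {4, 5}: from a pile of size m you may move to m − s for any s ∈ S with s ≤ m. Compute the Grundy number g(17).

2

Grundy values for subtraction set {4, 5}:
k:     0  1  2  3  4  5  6  7  8  9 10 11 12 13 14 15 16 17
g(k):  0  0  0  0  1  1  1  1  2  0  0  0  0  1  1  1  1  2
So g(17) = 2.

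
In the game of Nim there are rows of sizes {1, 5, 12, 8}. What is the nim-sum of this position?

0

Nim-sum: 1 ⊕ 5 ⊕ 12 ⊕ 8 = 0.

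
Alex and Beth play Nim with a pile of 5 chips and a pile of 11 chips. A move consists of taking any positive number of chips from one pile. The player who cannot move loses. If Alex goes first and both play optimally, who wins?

Alex wins

Nim-sum: 5 ⊕ 11 = 14.
The nim-sum is 14 ≠ 0, so this is an N-position: the player to move can win; Alex has a winning move.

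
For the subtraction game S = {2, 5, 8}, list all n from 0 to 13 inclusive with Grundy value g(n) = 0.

Build the Grundy sequence with g(k) = mex{g(k−s) : s ∈ {2, 5, 8}, s ≤ k}:
g(0) = mex{} = 0
g(1) = mex{} = 0
g(2) = mex{0} = 1
g(3) = mex{0} = 1
g(4) = mex{1} = 0
g(5) = mex{0,1} = 2
g(6) = mex{0} = 1
g(7) = mex{1,2} = 0
g(8) = mex{0,1} = 2
g(9) = mex{0} = 1
g(10) = mex{1,2} = 0
g(11) = mex{1} = 0
g(12) = mex{0} = 1
g(13) = mex{0,2} = 1
The P-positions (g = 0) in 0..13 are 0, 1, 4, 7, 10, 11.

0, 1, 4, 7, 10, 11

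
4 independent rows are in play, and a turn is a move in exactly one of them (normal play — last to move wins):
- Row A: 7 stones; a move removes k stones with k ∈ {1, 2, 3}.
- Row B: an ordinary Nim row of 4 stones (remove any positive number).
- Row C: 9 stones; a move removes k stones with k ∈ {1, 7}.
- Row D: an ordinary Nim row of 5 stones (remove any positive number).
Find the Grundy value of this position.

For row A, compute g(0), g(1), … with moves {1, 2, 3}:
g(0) = mex{} = 0
g(1) = mex{0} = 1
g(2) = mex{0,1} = 2
g(3) = mex{0,1,2} = 3
g(4) = mex{1,2,3} = 0
g(5) = mex{0,2,3} = 1
g(6) = mex{0,1,3} = 2
g(7) = mex{0,1,2} = 3
So g(7) = 3.
Row B is a plain Nim row of size 4, so its Grundy value is 4.
Grundy values for row C (subtraction set {1, 7}):
k:     0  1  2  3  4  5  6  7  8  9
g(k):  0  1  0  1  0  1  0  1  0  1
So g(9) = 1.
Row D is a plain Nim row of size 5, so its Grundy value is 5.
By the Sprague-Grundy theorem, the Grundy value of a sum of independent games is the XOR of the component values.
Combined value = 3 XOR 4 XOR 1 XOR 5 = 3.

3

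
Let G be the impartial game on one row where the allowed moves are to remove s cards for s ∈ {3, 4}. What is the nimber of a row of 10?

1

Build the Grundy sequence with g(k) = mex{g(k−s) : s ∈ {3, 4}, s ≤ k}:
k:     0  1  2  3  4  5  6  7  8  9 10
g(k):  0  0  0  1  1  1  2  0  0  0  1
So g(10) = 1.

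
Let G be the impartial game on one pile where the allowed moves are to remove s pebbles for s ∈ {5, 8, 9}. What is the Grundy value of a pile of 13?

Compute g(0), g(1), … for moves {5, 8, 9}:
k:     0  1  2  3  4  5  6  7  8  9 10 11 12 13
g(k):  0  0  0  0  0  1  1  1  1  1  2  2  2  2
So g(13) = 2.

2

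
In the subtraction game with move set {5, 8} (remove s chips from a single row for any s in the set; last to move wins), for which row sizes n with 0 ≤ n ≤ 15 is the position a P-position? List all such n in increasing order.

Compute g(0), g(1), … for moves {5, 8}:
k:     0  1  2  3  4  5  6  7  8  9 10 11 12 13 14 15
g(k):  0  0  0  0  0  1  1  1  1  1  2  2  2  0  0  0
The P-positions (g = 0) in 0..15 are 0, 1, 2, 3, 4, 13, 14, 15.

0, 1, 2, 3, 4, 13, 14, 15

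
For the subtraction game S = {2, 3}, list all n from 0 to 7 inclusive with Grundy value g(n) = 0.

0, 1, 5, 6

Compute g(0), g(1), … for moves {2, 3}:
g(0) = mex{} = 0
g(1) = mex{} = 0
g(2) = mex{0} = 1
g(3) = mex{0} = 1
g(4) = mex{0,1} = 2
g(5) = mex{1} = 0
g(6) = mex{1,2} = 0
g(7) = mex{0,2} = 1
The P-positions (g = 0) in 0..7 are 0, 1, 5, 6.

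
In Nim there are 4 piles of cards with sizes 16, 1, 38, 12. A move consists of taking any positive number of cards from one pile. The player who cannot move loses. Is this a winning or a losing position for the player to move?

Winning position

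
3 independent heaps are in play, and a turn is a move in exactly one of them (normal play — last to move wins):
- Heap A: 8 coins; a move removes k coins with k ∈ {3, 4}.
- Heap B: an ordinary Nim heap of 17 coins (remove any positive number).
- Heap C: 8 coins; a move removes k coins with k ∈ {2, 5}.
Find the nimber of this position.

Build the Grundy sequence for heap A with g(k) = mex{g(k−s) : s ∈ {3, 4}, s ≤ k}:
k:     0  1  2  3  4  5  6  7  8
g(k):  0  0  0  1  1  1  2  0  0
So g(8) = 0.
Heap B is a plain Nim heap of size 17, so its Grundy value is 17.
For heap C, compute g(0), g(1), … with moves {2, 5}:
g(0) = mex{} = 0
g(1) = mex{} = 0
g(2) = mex{0} = 1
g(3) = mex{0} = 1
g(4) = mex{1} = 0
g(5) = mex{0,1} = 2
g(6) = mex{0} = 1
g(7) = mex{1,2} = 0
g(8) = mex{1} = 0
So g(8) = 0.
By the Sprague-Grundy theorem, the Grundy value of a sum of independent games is the XOR of the component values.
Combined value = 0 ⊕ 17 ⊕ 0 = 17.

17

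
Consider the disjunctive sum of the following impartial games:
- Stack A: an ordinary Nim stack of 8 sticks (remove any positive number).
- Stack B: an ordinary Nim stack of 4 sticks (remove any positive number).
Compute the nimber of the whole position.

12

Stack A is a plain Nim stack of size 8, so its Grundy value is 8.
Stack B is a plain Nim stack of size 4, so its Grundy value is 4.
The value of a disjunctive sum is the nim-sum of the parts.
Combined value = 8 XOR 4 = 12.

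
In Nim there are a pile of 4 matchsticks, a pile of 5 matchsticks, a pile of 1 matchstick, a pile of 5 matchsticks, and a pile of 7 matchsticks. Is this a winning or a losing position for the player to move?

Bitwise XOR of the heap sizes:
  100  (4)
  101  (5)
  001  (1)
  101  (5)
  111  (7)
  ---
  010  (2)
The nim-sum is 2 ≠ 0, so this is an N-position: the player to move can win.

Winning position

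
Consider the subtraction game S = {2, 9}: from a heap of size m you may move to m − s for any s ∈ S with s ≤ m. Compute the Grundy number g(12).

0

Compute g(0), g(1), … for moves {2, 9}:
g(0) = mex{} = 0
g(1) = mex{} = 0
g(2) = mex{0} = 1
g(3) = mex{0} = 1
g(4) = mex{1} = 0
g(5) = mex{1} = 0
g(6) = mex{0} = 1
g(7) = mex{0} = 1
g(8) = mex{1} = 0
g(9) = mex{0,1} = 2
g(10) = mex{0} = 1
g(11) = mex{1,2} = 0
g(12) = mex{1} = 0
So g(12) = 0.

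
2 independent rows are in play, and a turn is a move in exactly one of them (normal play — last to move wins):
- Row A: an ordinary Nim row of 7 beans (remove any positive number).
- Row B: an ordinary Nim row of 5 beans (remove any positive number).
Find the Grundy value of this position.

2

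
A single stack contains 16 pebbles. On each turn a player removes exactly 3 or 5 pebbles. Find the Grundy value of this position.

Build the Grundy sequence with g(k) = mex{g(k−s) : s ∈ {3, 5}, s ≤ k}:
k:     0  1  2  3  4  5  6  7  8  9 10 11 12 13 14 15 16
g(k):  0  0  0  1  1  1  2  2  0  0  0  1  1  1  2  2  0
So g(16) = 0.

0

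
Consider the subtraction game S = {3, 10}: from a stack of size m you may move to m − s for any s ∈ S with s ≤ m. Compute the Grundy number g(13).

Build the Grundy sequence with g(k) = mex{g(k−s) : s ∈ {3, 10}, s ≤ k}:
g(0) = mex{} = 0
g(1) = mex{} = 0
g(2) = mex{} = 0
g(3) = mex{0} = 1
g(4) = mex{0} = 1
g(5) = mex{0} = 1
g(6) = mex{1} = 0
g(7) = mex{1} = 0
g(8) = mex{1} = 0
g(9) = mex{0} = 1
g(10) = mex{0} = 1
g(11) = mex{0} = 1
g(12) = mex{0,1} = 2
g(13) = mex{1} = 0
So g(13) = 0.

0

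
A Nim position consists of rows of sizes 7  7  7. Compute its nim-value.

7

Nim-sum: 7 XOR 7 XOR 7 = 7.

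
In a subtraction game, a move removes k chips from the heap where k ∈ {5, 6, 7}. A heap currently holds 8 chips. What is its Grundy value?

1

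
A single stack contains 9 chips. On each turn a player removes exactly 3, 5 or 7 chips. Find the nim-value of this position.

3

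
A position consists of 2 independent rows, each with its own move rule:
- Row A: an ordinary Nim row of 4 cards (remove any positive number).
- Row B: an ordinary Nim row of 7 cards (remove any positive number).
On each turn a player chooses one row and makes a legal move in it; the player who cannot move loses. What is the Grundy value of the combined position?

3

Row A is a plain Nim row of size 4, so its Grundy value is 4.
Row B is a plain Nim row of size 7, so its Grundy value is 7.
By the Sprague-Grundy theorem, the Grundy value of a sum of independent games is the XOR of the component values.
Combined value = 4 ⊕ 7 = 3.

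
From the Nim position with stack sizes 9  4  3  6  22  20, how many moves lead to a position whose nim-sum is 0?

1

Compute the nim-sum pairwise:
9 ⊕ 4 = 13
13 ⊕ 3 = 14
14 ⊕ 6 = 8
8 ⊕ 22 = 30
30 ⊕ 20 = 10
The overall nim-sum is X = 10. A stack of size p has a winning move iff p XOR X < p (reduce it to p XOR X).
  9: 9 XOR 10 = 3 < 9 — winning move (to 3).
  4: 4 XOR 10 = 14 ≥ 4 — no move.
  3: 3 XOR 10 = 9 ≥ 3 — no move.
  6: 6 XOR 10 = 12 ≥ 6 — no move.
  22: 22 XOR 10 = 28 ≥ 22 — no move.
  20: 20 XOR 10 = 30 ≥ 20 — no move.
That gives 1 winning move.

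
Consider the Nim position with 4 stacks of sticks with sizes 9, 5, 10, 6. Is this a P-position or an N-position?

P-position

Compute the nim-sum pairwise:
9 ^ 5 = 12
12 ^ 10 = 6
6 ^ 6 = 0
The nim-sum is 0, so this is a P-position: the player to move is in a losing position under optimal play.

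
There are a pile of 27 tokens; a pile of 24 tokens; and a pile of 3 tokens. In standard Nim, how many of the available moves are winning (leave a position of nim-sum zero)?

In binary:
  11011  (27)
  11000  (24)
  00011  (3)
  -----
  00000  (0)
The nim-sum is already 0, so every move leaves a nonzero nim-sum — there are no winning moves.

0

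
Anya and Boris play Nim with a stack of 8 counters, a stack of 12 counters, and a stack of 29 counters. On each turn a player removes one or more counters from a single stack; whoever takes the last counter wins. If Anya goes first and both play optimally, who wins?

In binary:
  01000  (8)
  01100  (12)
  11101  (29)
  -----
  11001  (25)
The nim-sum is 25 ≠ 0, so this is an N-position: the player to move can win; Anya has a winning move.

Anya wins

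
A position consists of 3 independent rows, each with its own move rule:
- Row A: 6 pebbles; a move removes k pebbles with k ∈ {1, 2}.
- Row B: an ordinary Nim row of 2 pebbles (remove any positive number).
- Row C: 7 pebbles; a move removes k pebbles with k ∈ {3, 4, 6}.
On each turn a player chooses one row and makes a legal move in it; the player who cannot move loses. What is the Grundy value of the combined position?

0

Build the Grundy sequence for row A with g(k) = mex{g(k−s) : s ∈ {1, 2}, s ≤ k}:
g(0) = mex{} = 0
g(1) = mex{0} = 1
g(2) = mex{0,1} = 2
g(3) = mex{1,2} = 0
g(4) = mex{0,2} = 1
g(5) = mex{0,1} = 2
g(6) = mex{1,2} = 0
So g(6) = 0.
Row B is a plain Nim row of size 2, so its Grundy value is 2.
For row C, compute g(0), g(1), … with moves {3, 4, 6}:
k:     0  1  2  3  4  5  6  7
g(k):  0  0  0  1  1  1  2  2
So g(7) = 2.
By the Sprague-Grundy theorem, the Grundy value of a sum of independent games is the XOR of the component values.
Combined value = 0 ⊕ 2 ⊕ 2 = 0.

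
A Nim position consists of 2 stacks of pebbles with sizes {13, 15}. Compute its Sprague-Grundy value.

Compute the nim-sum pairwise:
13 ^ 15 = 2

2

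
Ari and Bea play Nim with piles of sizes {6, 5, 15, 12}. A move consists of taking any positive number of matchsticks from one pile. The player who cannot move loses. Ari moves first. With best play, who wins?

Compute the nim-sum pairwise:
6 ^ 5 = 3
3 ^ 15 = 12
12 ^ 12 = 0
The nim-sum is 0, so this is a P-position: the player to move is in a losing position under optimal play; Ari is about to move from it and so loses — Bea wins.

Bea wins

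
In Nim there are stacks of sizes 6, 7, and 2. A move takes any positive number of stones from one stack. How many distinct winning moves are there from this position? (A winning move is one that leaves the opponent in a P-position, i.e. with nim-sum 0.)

Write each in binary and XOR column by column:
  110  (6)
  111  (7)
  010  (2)
  ---
  011  (3)
The overall nim-sum is X = 3. A stack of size p has a winning move iff p XOR X < p (reduce it to p XOR X).
  6: 6 XOR 3 = 5 < 6 — winning move (to 5).
  7: 7 XOR 3 = 4 < 7 — winning move (to 4).
  2: 2 XOR 3 = 1 < 2 — winning move (to 1).
That gives 3 winning moves.

3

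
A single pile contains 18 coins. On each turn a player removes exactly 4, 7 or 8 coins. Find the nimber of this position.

1

Compute g(0), g(1), … for moves {4, 7, 8}:
k:     0  1  2  3  4  5  6  7  8  9 10 11 12 13 14 15 16 17 18
g(k):  0  0  0  0  1  1  1  1  2  2  2  2  0  0  0  0  1  1  1
So g(18) = 1.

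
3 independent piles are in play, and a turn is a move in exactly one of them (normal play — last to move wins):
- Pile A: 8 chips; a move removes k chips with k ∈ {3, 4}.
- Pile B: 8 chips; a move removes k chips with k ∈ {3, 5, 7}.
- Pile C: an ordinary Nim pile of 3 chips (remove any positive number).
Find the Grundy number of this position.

1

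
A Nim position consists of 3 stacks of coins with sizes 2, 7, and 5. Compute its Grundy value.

0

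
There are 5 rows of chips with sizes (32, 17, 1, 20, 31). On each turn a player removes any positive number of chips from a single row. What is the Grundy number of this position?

59

Compute the nim-sum pairwise:
32 ^ 17 = 49
49 ^ 1 = 48
48 ^ 20 = 36
36 ^ 31 = 59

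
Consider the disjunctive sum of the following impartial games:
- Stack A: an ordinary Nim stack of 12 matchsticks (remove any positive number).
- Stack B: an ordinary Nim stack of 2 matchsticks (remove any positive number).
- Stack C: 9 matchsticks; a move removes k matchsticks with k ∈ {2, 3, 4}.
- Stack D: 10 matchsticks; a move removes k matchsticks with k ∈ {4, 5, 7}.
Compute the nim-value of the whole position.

13

Stack A is a plain Nim stack of size 12, so its Grundy value is 12.
Stack B is a plain Nim stack of size 2, so its Grundy value is 2.
Build the Grundy sequence for stack C with g(k) = mex{g(k−s) : s ∈ {2, 3, 4}, s ≤ k}:
g(0) = mex{} = 0
g(1) = mex{} = 0
g(2) = mex{0} = 1
g(3) = mex{0} = 1
g(4) = mex{0,1} = 2
g(5) = mex{0,1} = 2
g(6) = mex{1,2} = 0
g(7) = mex{1,2} = 0
g(8) = mex{0,2} = 1
g(9) = mex{0,2} = 1
So g(9) = 1.
Grundy values for stack D (subtraction set {4, 5, 7}):
k:     0  1  2  3  4  5  6  7  8  9 10
g(k):  0  0  0  0  1  1  1  1  2  2  2
So g(10) = 2.
The value of a disjunctive sum is the nim-sum of the parts.
Combined value = 12 ⊕ 2 ⊕ 1 ⊕ 2 = 13.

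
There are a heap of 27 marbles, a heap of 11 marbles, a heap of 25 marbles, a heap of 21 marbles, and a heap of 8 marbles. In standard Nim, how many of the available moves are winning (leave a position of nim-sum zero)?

Compute the nim-sum pairwise:
27 ⊕ 11 = 16
16 ⊕ 25 = 9
9 ⊕ 21 = 28
28 ⊕ 8 = 20
The overall nim-sum is X = 20. A heap of size p has a winning move iff p XOR X < p (reduce it to p XOR X).
  27: 27 XOR 20 = 15 < 27 — winning move (to 15).
  11: 11 XOR 20 = 31 ≥ 11 — no move.
  25: 25 XOR 20 = 13 < 25 — winning move (to 13).
  21: 21 XOR 20 = 1 < 21 — winning move (to 1).
  8: 8 XOR 20 = 28 ≥ 8 — no move.
That gives 3 winning moves.

3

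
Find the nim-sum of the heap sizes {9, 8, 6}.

7

Compute the nim-sum pairwise:
9 XOR 8 = 1
1 XOR 6 = 7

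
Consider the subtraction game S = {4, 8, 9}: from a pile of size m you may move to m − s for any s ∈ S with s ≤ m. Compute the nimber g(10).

2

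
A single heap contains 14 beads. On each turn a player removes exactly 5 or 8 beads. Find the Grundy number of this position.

0

Build the Grundy sequence with g(k) = mex{g(k−s) : s ∈ {5, 8}, s ≤ k}:
k:     0  1  2  3  4  5  6  7  8  9 10 11 12 13 14
g(k):  0  0  0  0  0  1  1  1  1  1  2  2  2  0  0
So g(14) = 0.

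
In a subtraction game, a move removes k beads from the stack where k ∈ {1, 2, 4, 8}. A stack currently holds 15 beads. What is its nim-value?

0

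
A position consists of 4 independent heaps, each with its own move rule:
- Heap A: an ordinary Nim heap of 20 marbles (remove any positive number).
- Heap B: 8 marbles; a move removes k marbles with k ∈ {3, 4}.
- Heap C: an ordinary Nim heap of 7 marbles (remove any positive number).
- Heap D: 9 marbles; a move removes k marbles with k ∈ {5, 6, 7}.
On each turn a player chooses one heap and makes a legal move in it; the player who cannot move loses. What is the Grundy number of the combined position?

18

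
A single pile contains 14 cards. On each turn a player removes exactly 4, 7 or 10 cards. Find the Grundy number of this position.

0

Compute g(0), g(1), … for moves {4, 7, 10}:
k:     0  1  2  3  4  5  6  7  8  9 10 11 12 13 14
g(k):  0  0  0  0  1  1  1  1  2  2  2  2  3  3  0
So g(14) = 0.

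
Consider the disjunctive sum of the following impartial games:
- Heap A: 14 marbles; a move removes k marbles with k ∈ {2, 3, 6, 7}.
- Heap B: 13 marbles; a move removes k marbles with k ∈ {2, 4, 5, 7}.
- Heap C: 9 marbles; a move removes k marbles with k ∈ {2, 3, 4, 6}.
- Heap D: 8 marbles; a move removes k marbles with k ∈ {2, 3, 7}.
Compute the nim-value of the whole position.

Build the Grundy sequence for heap A with g(k) = mex{g(k−s) : s ∈ {2, 3, 6, 7}, s ≤ k}:
g(0) = mex{} = 0
g(1) = mex{} = 0
g(2) = mex{0} = 1
g(3) = mex{0} = 1
g(4) = mex{0,1} = 2
g(5) = mex{1} = 0
g(6) = mex{0,1,2} = 3
g(7) = mex{0,2} = 1
g(8) = mex{0,1,3} = 2
g(9) = mex{1,3} = 0
g(10) = mex{1,2} = 0
g(11) = mex{0,2} = 1
g(12) = mex{0,3} = 1
g(13) = mex{0,1,3} = 2
g(14) = mex{1,2} = 0
So g(14) = 0.
Build the Grundy sequence for heap B with g(k) = mex{g(k−s) : s ∈ {2, 4, 5, 7}, s ≤ k}:
k:     0  1  2  3  4  5  6  7  8  9 10 11 12 13
g(k):  0  0  1  1  2  2  3  3  4  0  0  1  1  2
So g(13) = 2.
Build the Grundy sequence for heap C with g(k) = mex{g(k−s) : s ∈ {2, 3, 4, 6}, s ≤ k}:
g(0) = mex{} = 0
g(1) = mex{} = 0
g(2) = mex{0} = 1
g(3) = mex{0} = 1
g(4) = mex{0,1} = 2
g(5) = mex{0,1} = 2
g(6) = mex{0,1,2} = 3
g(7) = mex{0,1,2} = 3
g(8) = mex{1,2,3} = 0
g(9) = mex{1,2,3} = 0
So g(9) = 0.
Grundy values for heap D (subtraction set {2, 3, 7}):
g(0) = mex{} = 0
g(1) = mex{} = 0
g(2) = mex{0} = 1
g(3) = mex{0} = 1
g(4) = mex{0,1} = 2
g(5) = mex{1} = 0
g(6) = mex{1,2} = 0
g(7) = mex{0,2} = 1
g(8) = mex{0} = 1
So g(8) = 1.
The value of a disjunctive sum is the nim-sum of the parts.
Combined value = 0 XOR 2 XOR 0 XOR 1 = 3.

3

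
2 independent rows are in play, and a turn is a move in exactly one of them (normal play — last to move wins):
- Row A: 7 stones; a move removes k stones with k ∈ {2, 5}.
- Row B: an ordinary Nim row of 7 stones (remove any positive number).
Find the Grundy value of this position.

Build the Grundy sequence for row A with g(k) = mex{g(k−s) : s ∈ {2, 5}, s ≤ k}:
g(0) = mex{} = 0
g(1) = mex{} = 0
g(2) = mex{0} = 1
g(3) = mex{0} = 1
g(4) = mex{1} = 0
g(5) = mex{0,1} = 2
g(6) = mex{0} = 1
g(7) = mex{1,2} = 0
So g(7) = 0.
Row B is a plain Nim row of size 7, so its Grundy value is 7.
By the Sprague-Grundy theorem, the Grundy value of a sum of independent games is the XOR of the component values.
Combined value = 0 XOR 7 = 7.

7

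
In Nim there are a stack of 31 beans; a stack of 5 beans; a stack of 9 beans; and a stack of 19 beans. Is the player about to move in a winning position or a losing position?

Compute the nim-sum pairwise:
31 XOR 5 = 26
26 XOR 9 = 19
19 XOR 19 = 0
The nim-sum is 0, so this is a P-position: the player to move is in a losing position under optimal play.

Losing position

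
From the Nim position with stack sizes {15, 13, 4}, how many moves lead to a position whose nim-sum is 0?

3

Write each in binary and XOR column by column:
  1111  (15)
  1101  (13)
  0100  (4)
  ----
  0110  (6)
The overall nim-sum is X = 6. A stack of size p has a winning move iff p XOR X < p (reduce it to p XOR X).
  15: 15 XOR 6 = 9 < 15 — winning move (to 9).
  13: 13 XOR 6 = 11 < 13 — winning move (to 11).
  4: 4 XOR 6 = 2 < 4 — winning move (to 2).
That gives 3 winning moves.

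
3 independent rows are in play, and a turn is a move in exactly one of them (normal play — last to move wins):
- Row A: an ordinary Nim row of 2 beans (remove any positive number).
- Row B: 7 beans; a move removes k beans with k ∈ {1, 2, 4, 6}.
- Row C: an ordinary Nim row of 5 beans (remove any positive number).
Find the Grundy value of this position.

3

Row A is a plain Nim row of size 2, so its Grundy value is 2.
Grundy values for row B (subtraction set {1, 2, 4, 6}):
k:     0  1  2  3  4  5  6  7
g(k):  0  1  2  0  1  2  3  4
So g(7) = 4.
Row C is a plain Nim row of size 5, so its Grundy value is 5.
By the Sprague-Grundy theorem, the Grundy value of a sum of independent games is the XOR of the component values.
Combined value = 2 ⊕ 4 ⊕ 5 = 3.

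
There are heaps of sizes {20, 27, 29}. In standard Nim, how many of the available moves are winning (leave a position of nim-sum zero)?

Nim-sum: 20 ⊕ 27 ⊕ 29 = 18.
The overall nim-sum is X = 18. A heap of size p has a winning move iff p XOR X < p (reduce it to p XOR X).
  20: 20 XOR 18 = 6 < 20 — winning move (to 6).
  27: 27 XOR 18 = 9 < 27 — winning move (to 9).
  29: 29 XOR 18 = 15 < 29 — winning move (to 15).
That gives 3 winning moves.

3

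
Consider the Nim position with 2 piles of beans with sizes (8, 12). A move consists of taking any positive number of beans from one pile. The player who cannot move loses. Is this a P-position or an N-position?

N-position

Write each in binary and XOR column by column:
  1000  (8)
  1100  (12)
  ----
  0100  (4)
The nim-sum is 4 ≠ 0, so this is an N-position: the player to move can win.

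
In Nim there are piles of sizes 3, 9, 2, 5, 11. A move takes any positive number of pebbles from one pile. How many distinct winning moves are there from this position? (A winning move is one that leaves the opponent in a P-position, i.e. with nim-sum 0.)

1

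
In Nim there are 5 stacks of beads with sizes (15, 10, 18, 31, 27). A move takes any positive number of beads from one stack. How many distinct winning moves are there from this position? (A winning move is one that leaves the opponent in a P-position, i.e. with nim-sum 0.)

3

Compute the nim-sum pairwise:
15 ^ 10 = 5
5 ^ 18 = 23
23 ^ 31 = 8
8 ^ 27 = 19
The overall nim-sum is X = 19. A stack of size p has a winning move iff p XOR X < p (reduce it to p XOR X).
  15: 15 XOR 19 = 28 ≥ 15 — no move.
  10: 10 XOR 19 = 25 ≥ 10 — no move.
  18: 18 XOR 19 = 1 < 18 — winning move (to 1).
  31: 31 XOR 19 = 12 < 31 — winning move (to 12).
  27: 27 XOR 19 = 8 < 27 — winning move (to 8).
That gives 3 winning moves.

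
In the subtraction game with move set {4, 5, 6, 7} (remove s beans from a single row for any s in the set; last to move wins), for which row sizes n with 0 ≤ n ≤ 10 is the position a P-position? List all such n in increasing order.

0, 1, 2, 3

Grundy values for subtraction set {4, 5, 6, 7}:
k:     0  1  2  3  4  5  6  7  8  9 10
g(k):  0  0  0  0  1  1  1  1  2  2  2
The P-positions (g = 0) in 0..10 are 0, 1, 2, 3.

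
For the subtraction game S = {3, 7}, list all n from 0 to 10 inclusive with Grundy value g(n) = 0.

0, 1, 2, 6, 10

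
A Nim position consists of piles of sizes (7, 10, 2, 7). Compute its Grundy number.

Write each in binary and XOR column by column:
  0111  (7)
  1010  (10)
  0010  (2)
  0111  (7)
  ----
  1000  (8)

8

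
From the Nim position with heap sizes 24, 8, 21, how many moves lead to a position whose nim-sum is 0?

1

Compute the nim-sum pairwise:
24 ^ 8 = 16
16 ^ 21 = 5
The overall nim-sum is X = 5. A heap of size p has a winning move iff p XOR X < p (reduce it to p XOR X).
  24: 24 XOR 5 = 29 ≥ 24 — no move.
  8: 8 XOR 5 = 13 ≥ 8 — no move.
  21: 21 XOR 5 = 16 < 21 — winning move (to 16).
That gives 1 winning move.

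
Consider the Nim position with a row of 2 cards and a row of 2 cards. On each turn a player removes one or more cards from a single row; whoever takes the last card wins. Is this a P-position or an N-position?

Bitwise XOR of the heap sizes:
  10  (2)
  10  (2)
  --
  00  (0)
The nim-sum is 0, so this is a P-position: the player to move is in a losing position under optimal play.

P-position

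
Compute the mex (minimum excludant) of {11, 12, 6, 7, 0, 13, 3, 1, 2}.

The values 0, 1, 2, 3 are all present; 4 is the first non-negative integer missing from the set.

4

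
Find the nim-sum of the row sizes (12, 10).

6

In binary:
  1100  (12)
  1010  (10)
  ----
  0110  (6)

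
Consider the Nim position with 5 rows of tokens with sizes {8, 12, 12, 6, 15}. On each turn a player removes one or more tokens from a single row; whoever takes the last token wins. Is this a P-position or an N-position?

N-position

Compute the nim-sum pairwise:
8 ⊕ 12 = 4
4 ⊕ 12 = 8
8 ⊕ 6 = 14
14 ⊕ 15 = 1
The nim-sum is 1 ≠ 0, so this is an N-position: the player to move can win.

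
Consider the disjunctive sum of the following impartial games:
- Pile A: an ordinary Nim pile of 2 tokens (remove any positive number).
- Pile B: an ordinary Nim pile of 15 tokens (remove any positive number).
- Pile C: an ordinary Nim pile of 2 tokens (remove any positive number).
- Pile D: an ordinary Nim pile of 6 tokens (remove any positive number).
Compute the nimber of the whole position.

9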